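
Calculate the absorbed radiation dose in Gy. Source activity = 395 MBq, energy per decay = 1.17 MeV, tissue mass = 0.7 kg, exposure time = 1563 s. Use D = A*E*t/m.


A = 395 MBq = 3.9500e+08 Bq
E = 1.17 MeV = 1.87434e-13 J
D = A*E*t/m = 3.9500e+08*1.87434e-13*1563/0.7
D = 0.1653 Gy


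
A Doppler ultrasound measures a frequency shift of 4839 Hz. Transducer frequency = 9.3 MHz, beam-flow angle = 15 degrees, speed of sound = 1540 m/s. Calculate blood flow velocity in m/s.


v = fd * c / (2 * f0 * cos(theta))
v = 4839 * 1540 / (2 * 9.3000e+06 * cos(15))
v = 0.4148 m/s


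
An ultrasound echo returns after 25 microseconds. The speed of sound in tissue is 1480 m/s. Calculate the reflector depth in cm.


depth = c * t / 2
t = 25 us = 2.5000e-05 s
depth = 1480 * 2.5000e-05 / 2
depth = 0.0185 m = 1.85 cm


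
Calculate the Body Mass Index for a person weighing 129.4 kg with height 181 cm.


BMI = weight / height^2
height = 181 cm = 1.81 m
BMI = 129.4 / 1.81^2
BMI = 39.5 kg/m^2


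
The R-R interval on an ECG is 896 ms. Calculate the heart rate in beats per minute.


HR = 60 / RR_interval(s)
RR = 896 ms = 0.896 s
HR = 60 / 0.896 = 66.96 bpm


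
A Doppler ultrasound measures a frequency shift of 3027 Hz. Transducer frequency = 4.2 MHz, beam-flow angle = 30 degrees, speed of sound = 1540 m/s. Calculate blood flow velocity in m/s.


v = fd * c / (2 * f0 * cos(theta))
v = 3027 * 1540 / (2 * 4.2000e+06 * cos(30))
v = 0.6408 m/s


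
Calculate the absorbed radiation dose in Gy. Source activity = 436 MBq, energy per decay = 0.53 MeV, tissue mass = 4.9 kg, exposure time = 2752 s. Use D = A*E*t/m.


A = 436 MBq = 4.3600e+08 Bq
E = 0.53 MeV = 8.4906e-14 J
D = A*E*t/m = 4.3600e+08*8.4906e-14*2752/4.9
D = 0.02079 Gy


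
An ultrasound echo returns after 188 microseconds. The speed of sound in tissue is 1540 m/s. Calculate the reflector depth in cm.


depth = c * t / 2
t = 188 us = 1.8800e-04 s
depth = 1540 * 1.8800e-04 / 2
depth = 0.14476 m = 14.476 cm


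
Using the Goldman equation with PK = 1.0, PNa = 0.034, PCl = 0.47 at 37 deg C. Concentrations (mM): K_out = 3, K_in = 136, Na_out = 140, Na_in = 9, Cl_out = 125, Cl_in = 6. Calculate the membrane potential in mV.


Vm = (RT/F)*ln((PK*Ko + PNa*Nao + PCl*Cli)/(PK*Ki + PNa*Nai + PCl*Clo))
Numer = 10.58, Denom = 195.056
Vm = -77.89 mV


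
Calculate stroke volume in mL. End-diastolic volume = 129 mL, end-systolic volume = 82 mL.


SV = EDV - ESV
SV = 129 - 82
SV = 47 mL


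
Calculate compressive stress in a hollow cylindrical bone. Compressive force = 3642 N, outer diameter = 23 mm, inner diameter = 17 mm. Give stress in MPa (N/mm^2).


A = pi*(r_o^2 - r_i^2)
r_o = 11.5 mm, r_i = 8.5 mm
A = 188.496 mm^2
sigma = F/A = 3642 / 188.496
sigma = 19.32 MPa


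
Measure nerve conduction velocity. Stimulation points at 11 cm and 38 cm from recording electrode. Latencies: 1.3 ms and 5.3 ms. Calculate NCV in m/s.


Distance = (38 - 11) / 100 = 0.27 m
dt = (5.3 - 1.3) / 1000 = 0.004 s
NCV = dist / dt = 67.5 m/s


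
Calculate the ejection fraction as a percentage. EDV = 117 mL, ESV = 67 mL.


SV = EDV - ESV = 117 - 67 = 50 mL
EF = SV/EDV * 100 = 50/117 * 100
EF = 42.74%


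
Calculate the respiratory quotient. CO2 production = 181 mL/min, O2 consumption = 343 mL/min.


RQ = VCO2 / VO2
RQ = 181 / 343
RQ = 0.5277


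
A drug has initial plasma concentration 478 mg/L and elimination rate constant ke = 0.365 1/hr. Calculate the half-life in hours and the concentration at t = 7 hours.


t_half = ln(2) / ke = 0.693147 / 0.365 = 1.899 hr
C(t) = C0 * exp(-ke*t) = 478 * exp(-0.365*7)
C(7) = 37.14 mg/L


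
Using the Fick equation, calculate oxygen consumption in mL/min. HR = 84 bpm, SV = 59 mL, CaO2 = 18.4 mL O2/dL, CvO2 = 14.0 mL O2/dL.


CO = HR*SV = 84*59/1000 = 4.956 L/min
a-v O2 diff = 18.4 - 14.0 = 4.4 mL/dL
VO2 = CO * (CaO2-CvO2) * 10 dL/L
VO2 = 4.956 * 4.4 * 10
VO2 = 218.1 mL/min


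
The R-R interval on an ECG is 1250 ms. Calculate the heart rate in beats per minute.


HR = 60 / RR_interval(s)
RR = 1250 ms = 1.25 s
HR = 60 / 1.25 = 48 bpm


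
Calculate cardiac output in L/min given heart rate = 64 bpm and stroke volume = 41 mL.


CO = HR * SV
CO = 64 * 41 / 1000
CO = 2.624 L/min


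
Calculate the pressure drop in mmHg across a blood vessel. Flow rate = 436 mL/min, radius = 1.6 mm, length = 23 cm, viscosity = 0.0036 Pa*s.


dP = 8*mu*L*Q / (pi*r^4)
Q = 436 mL/min = 7.26667e-06 m^3/s
dP = 2337.9 Pa = 2337.9 / 133.322 mmHg = 17.54 mmHg


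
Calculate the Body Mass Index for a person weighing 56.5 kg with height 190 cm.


BMI = weight / height^2
height = 190 cm = 1.9 m
BMI = 56.5 / 1.9^2
BMI = 15.65 kg/m^2


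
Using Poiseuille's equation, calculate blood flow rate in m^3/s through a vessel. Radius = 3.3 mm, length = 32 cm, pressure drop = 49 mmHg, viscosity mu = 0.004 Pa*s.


Q = pi*r^4*dP / (8*mu*L)
r = 0.0033 m, L = 0.32 m
dP = 49 mmHg = 6532.778 Pa
Q = 2.3769e-04 m^3/s


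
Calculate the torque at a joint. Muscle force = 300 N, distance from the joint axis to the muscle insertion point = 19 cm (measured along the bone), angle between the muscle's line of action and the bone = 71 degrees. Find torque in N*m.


Torque = F * d * sin(theta)   (moment arm = d*sin(theta))
d = 19 cm = 0.19 m
Torque = 300 * 0.19 * sin(71)
Torque = 53.89 N*m


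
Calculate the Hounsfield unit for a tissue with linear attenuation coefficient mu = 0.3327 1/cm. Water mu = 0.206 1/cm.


HU = ((mu_tissue - mu_water) / mu_water) * 1000
HU = ((0.3327 - 0.206) / 0.206) * 1000
HU = 615


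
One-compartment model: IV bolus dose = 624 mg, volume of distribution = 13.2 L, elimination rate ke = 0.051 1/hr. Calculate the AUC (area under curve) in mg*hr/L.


C0 = Dose/Vd = 624/13.2 = 47.2727 mg/L
AUC = C0/ke = 47.2727/0.051
AUC = 926.9 mg*hr/L


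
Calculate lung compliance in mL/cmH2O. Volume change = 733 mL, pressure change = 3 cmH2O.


C = dV / dP
C = 733 / 3
C = 244.3 mL/cmH2O


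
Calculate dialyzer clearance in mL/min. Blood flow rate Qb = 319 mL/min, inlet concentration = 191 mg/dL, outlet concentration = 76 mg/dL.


K = Qb * (Cb_in - Cb_out) / Cb_in
K = 319 * (191 - 76) / 191
K = 192.1 mL/min


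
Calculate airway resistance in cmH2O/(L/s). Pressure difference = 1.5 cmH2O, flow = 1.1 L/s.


R = dP / flow
R = 1.5 / 1.1
R = 1.364 cmH2O/(L/s)


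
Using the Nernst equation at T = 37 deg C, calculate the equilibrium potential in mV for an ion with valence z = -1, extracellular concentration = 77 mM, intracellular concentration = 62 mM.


E = (RT/(zF)) * ln(C_out/C_in)
T = 37 + 273.15 = 310.15 K
E = (8.314 * 310.15 / (-1 * 96485)) * ln(77/62)
E = -5.791 mV


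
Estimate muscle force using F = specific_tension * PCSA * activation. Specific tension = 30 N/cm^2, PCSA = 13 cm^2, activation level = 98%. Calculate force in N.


F = sigma * PCSA * activation
F = 30 * 13 * 0.98
F = 382.2 N


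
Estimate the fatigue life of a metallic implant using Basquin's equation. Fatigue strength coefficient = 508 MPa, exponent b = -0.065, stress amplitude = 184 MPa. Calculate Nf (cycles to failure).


sigma_a = sigma_f' * (2Nf)^b
2Nf = (sigma_a/sigma_f')^(1/b)
2Nf = (184/508)^(1/-0.065)
2Nf = 6099881.2
Nf = 3.0499e+06


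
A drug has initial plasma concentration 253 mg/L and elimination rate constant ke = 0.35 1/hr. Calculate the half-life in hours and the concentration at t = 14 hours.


t_half = ln(2) / ke = 0.693147 / 0.35 = 1.98 hr
C(t) = C0 * exp(-ke*t) = 253 * exp(-0.35*14)
C(14) = 1.884 mg/L


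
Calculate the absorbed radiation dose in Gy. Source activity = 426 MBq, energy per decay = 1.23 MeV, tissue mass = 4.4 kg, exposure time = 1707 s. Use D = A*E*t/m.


A = 426 MBq = 4.2600e+08 Bq
E = 1.23 MeV = 1.97046e-13 J
D = A*E*t/m = 4.2600e+08*1.97046e-13*1707/4.4
D = 0.03257 Gy


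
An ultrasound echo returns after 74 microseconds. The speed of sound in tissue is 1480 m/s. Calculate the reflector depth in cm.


depth = c * t / 2
t = 74 us = 7.4000e-05 s
depth = 1480 * 7.4000e-05 / 2
depth = 0.05476 m = 5.476 cm


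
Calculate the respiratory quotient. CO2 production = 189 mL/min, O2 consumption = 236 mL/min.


RQ = VCO2 / VO2
RQ = 189 / 236
RQ = 0.8008


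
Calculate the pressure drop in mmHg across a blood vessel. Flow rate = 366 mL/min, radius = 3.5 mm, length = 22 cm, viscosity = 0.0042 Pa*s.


dP = 8*mu*L*Q / (pi*r^4)
Q = 366 mL/min = 6.1e-06 m^3/s
dP = 95.6466 Pa = 95.6466 / 133.322 mmHg = 0.7174 mmHg


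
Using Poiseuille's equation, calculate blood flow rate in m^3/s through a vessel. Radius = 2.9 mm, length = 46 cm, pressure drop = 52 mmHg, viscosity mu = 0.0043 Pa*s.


Q = pi*r^4*dP / (8*mu*L)
r = 0.0029 m, L = 0.46 m
dP = 52 mmHg = 6932.744 Pa
Q = 9.7349e-05 m^3/s


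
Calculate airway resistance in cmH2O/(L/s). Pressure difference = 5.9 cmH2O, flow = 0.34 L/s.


R = dP / flow
R = 5.9 / 0.34
R = 17.35 cmH2O/(L/s)


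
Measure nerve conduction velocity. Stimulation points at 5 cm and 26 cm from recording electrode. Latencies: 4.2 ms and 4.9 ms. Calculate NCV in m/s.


Distance = (26 - 5) / 100 = 0.21 m
dt = (4.9 - 4.2) / 1000 = 7.0000e-04 s
NCV = dist / dt = 300 m/s


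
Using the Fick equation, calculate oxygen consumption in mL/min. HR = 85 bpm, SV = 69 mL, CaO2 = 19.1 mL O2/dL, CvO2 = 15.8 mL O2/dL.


CO = HR*SV = 85*69/1000 = 5.865 L/min
a-v O2 diff = 19.1 - 15.8 = 3.3 mL/dL
VO2 = CO * (CaO2-CvO2) * 10 dL/L
VO2 = 5.865 * 3.3 * 10
VO2 = 193.5 mL/min


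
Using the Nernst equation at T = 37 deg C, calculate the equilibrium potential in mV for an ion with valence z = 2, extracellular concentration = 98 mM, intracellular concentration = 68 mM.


E = (RT/(zF)) * ln(C_out/C_in)
T = 37 + 273.15 = 310.15 K
E = (8.314 * 310.15 / (2 * 96485)) * ln(98/68)
E = 4.884 mV


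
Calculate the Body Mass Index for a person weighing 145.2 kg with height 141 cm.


BMI = weight / height^2
height = 141 cm = 1.41 m
BMI = 145.2 / 1.41^2
BMI = 73.03 kg/m^2


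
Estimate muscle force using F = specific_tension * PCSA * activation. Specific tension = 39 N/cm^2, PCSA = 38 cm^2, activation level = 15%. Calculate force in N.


F = sigma * PCSA * activation
F = 39 * 38 * 0.15
F = 222.3 N


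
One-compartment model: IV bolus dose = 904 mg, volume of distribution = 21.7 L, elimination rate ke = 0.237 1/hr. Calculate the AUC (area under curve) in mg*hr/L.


C0 = Dose/Vd = 904/21.7 = 41.659 mg/L
AUC = C0/ke = 41.659/0.237
AUC = 175.8 mg*hr/L


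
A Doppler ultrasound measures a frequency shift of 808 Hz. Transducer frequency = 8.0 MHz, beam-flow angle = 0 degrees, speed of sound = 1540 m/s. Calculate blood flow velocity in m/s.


v = fd * c / (2 * f0 * cos(theta))
v = 808 * 1540 / (2 * 8.0000e+06 * cos(0))
v = 0.07777 m/s


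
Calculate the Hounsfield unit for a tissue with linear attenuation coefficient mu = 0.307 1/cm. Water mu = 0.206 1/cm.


HU = ((mu_tissue - mu_water) / mu_water) * 1000
HU = ((0.307 - 0.206) / 0.206) * 1000
HU = 490.3


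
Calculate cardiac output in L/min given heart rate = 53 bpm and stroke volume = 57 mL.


CO = HR * SV
CO = 53 * 57 / 1000
CO = 3.021 L/min


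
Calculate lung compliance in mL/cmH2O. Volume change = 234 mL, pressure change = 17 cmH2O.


C = dV / dP
C = 234 / 17
C = 13.76 mL/cmH2O


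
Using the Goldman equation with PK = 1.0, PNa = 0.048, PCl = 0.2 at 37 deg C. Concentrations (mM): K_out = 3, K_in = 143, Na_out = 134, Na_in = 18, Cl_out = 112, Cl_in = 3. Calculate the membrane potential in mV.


Vm = (RT/F)*ln((PK*Ko + PNa*Nao + PCl*Cli)/(PK*Ki + PNa*Nai + PCl*Clo))
Numer = 10.032, Denom = 166.264
Vm = -75.04 mV


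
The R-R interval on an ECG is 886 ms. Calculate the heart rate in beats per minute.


HR = 60 / RR_interval(s)
RR = 886 ms = 0.886 s
HR = 60 / 0.886 = 67.72 bpm


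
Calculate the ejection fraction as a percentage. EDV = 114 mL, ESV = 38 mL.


SV = EDV - ESV = 114 - 38 = 76 mL
EF = SV/EDV * 100 = 76/114 * 100
EF = 66.67%


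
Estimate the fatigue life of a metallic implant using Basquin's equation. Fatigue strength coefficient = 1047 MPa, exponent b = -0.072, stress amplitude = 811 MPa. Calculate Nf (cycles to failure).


sigma_a = sigma_f' * (2Nf)^b
2Nf = (sigma_a/sigma_f')^(1/b)
2Nf = (811/1047)^(1/-0.072)
2Nf = 34.724539
Nf = 17.36


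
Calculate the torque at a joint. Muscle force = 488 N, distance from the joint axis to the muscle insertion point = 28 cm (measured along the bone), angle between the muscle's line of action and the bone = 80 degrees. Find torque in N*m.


Torque = F * d * sin(theta)   (moment arm = d*sin(theta))
d = 28 cm = 0.28 m
Torque = 488 * 0.28 * sin(80)
Torque = 134.6 N*m


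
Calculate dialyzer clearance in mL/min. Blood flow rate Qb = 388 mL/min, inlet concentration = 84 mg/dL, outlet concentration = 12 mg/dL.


K = Qb * (Cb_in - Cb_out) / Cb_in
K = 388 * (84 - 12) / 84
K = 332.6 mL/min


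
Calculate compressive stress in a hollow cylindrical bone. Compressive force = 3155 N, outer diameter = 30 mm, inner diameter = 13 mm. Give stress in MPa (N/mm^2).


A = pi*(r_o^2 - r_i^2)
r_o = 15 mm, r_i = 6.5 mm
A = 574.126 mm^2
sigma = F/A = 3155 / 574.126
sigma = 5.495 MPa


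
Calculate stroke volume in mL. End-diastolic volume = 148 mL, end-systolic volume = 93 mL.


SV = EDV - ESV
SV = 148 - 93
SV = 55 mL


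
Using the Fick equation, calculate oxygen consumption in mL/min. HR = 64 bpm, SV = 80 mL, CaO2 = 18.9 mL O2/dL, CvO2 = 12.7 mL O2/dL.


CO = HR*SV = 64*80/1000 = 5.12 L/min
a-v O2 diff = 18.9 - 12.7 = 6.2 mL/dL
VO2 = CO * (CaO2-CvO2) * 10 dL/L
VO2 = 5.12 * 6.2 * 10
VO2 = 317.4 mL/min


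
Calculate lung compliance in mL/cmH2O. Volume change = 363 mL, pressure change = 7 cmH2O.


C = dV / dP
C = 363 / 7
C = 51.86 mL/cmH2O


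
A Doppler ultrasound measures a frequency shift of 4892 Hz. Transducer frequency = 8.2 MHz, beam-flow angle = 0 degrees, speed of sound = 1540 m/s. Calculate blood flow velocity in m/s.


v = fd * c / (2 * f0 * cos(theta))
v = 4892 * 1540 / (2 * 8.2000e+06 * cos(0))
v = 0.4594 m/s


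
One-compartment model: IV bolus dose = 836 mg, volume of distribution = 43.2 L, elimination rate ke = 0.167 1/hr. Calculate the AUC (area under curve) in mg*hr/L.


C0 = Dose/Vd = 836/43.2 = 19.3519 mg/L
AUC = C0/ke = 19.3519/0.167
AUC = 115.9 mg*hr/L


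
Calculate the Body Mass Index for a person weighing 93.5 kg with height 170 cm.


BMI = weight / height^2
height = 170 cm = 1.7 m
BMI = 93.5 / 1.7^2
BMI = 32.35 kg/m^2


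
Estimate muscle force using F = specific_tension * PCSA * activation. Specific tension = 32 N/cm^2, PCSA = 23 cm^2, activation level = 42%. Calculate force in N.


F = sigma * PCSA * activation
F = 32 * 23 * 0.42
F = 309.1 N


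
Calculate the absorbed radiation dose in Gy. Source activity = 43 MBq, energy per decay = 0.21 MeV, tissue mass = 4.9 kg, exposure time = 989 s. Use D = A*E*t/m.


A = 43 MBq = 4.3000e+07 Bq
E = 0.21 MeV = 3.3642e-14 J
D = A*E*t/m = 4.3000e+07*3.3642e-14*989/4.9
D = 2.9198e-04 Gy


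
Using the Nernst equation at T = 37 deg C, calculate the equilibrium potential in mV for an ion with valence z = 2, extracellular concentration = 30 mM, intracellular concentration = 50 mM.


E = (RT/(zF)) * ln(C_out/C_in)
T = 37 + 273.15 = 310.15 K
E = (8.314 * 310.15 / (2 * 96485)) * ln(30/50)
E = -6.826 mV


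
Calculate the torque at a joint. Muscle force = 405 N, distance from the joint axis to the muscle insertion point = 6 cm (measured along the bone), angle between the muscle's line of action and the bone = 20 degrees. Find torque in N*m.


Torque = F * d * sin(theta)   (moment arm = d*sin(theta))
d = 6 cm = 0.06 m
Torque = 405 * 0.06 * sin(20)
Torque = 8.311 N*m


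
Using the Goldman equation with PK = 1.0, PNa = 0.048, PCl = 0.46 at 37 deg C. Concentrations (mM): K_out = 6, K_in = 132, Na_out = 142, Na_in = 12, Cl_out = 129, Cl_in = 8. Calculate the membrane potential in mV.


Vm = (RT/F)*ln((PK*Ko + PNa*Nao + PCl*Cli)/(PK*Ki + PNa*Nai + PCl*Clo))
Numer = 16.496, Denom = 191.916
Vm = -65.58 mV


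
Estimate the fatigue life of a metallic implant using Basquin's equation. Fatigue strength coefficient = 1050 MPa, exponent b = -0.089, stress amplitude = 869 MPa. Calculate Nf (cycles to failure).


sigma_a = sigma_f' * (2Nf)^b
2Nf = (sigma_a/sigma_f')^(1/b)
2Nf = (869/1050)^(1/-0.089)
2Nf = 8.3801745
Nf = 4.19


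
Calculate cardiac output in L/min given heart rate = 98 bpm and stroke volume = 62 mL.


CO = HR * SV
CO = 98 * 62 / 1000
CO = 6.076 L/min


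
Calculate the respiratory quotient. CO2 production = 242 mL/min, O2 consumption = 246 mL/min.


RQ = VCO2 / VO2
RQ = 242 / 246
RQ = 0.9837


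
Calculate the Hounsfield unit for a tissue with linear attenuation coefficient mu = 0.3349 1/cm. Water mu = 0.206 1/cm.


HU = ((mu_tissue - mu_water) / mu_water) * 1000
HU = ((0.3349 - 0.206) / 0.206) * 1000
HU = 625.7


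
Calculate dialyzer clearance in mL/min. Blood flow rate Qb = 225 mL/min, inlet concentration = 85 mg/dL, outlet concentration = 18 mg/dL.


K = Qb * (Cb_in - Cb_out) / Cb_in
K = 225 * (85 - 18) / 85
K = 177.4 mL/min


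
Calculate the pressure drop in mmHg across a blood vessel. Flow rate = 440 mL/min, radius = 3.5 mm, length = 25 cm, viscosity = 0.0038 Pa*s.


dP = 8*mu*L*Q / (pi*r^4)
Q = 440 mL/min = 7.33333e-06 m^3/s
dP = 118.22 Pa = 118.22 / 133.322 mmHg = 0.8867 mmHg


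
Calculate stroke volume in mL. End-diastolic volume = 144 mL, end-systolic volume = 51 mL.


SV = EDV - ESV
SV = 144 - 51
SV = 93 mL


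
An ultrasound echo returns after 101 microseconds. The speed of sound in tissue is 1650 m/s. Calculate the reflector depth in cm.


depth = c * t / 2
t = 101 us = 1.0100e-04 s
depth = 1650 * 1.0100e-04 / 2
depth = 0.083325 m = 8.3325 cm


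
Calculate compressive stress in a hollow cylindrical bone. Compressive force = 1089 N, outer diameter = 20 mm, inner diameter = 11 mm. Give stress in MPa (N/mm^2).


A = pi*(r_o^2 - r_i^2)
r_o = 10 mm, r_i = 5.5 mm
A = 219.126 mm^2
sigma = F/A = 1089 / 219.126
sigma = 4.97 MPa


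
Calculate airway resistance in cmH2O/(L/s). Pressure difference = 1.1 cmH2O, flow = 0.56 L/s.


R = dP / flow
R = 1.1 / 0.56
R = 1.964 cmH2O/(L/s)


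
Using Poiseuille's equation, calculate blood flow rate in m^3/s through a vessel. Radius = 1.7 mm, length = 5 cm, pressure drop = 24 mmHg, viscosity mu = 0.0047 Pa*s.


Q = pi*r^4*dP / (8*mu*L)
r = 0.0017 m, L = 0.05 m
dP = 24 mmHg = 3199.728 Pa
Q = 4.4658e-05 m^3/s


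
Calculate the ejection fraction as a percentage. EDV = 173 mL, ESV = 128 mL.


SV = EDV - ESV = 173 - 128 = 45 mL
EF = SV/EDV * 100 = 45/173 * 100
EF = 26.01%


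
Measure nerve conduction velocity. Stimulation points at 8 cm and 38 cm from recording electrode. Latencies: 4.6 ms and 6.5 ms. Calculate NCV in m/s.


Distance = (38 - 8) / 100 = 0.3 m
dt = (6.5 - 4.6) / 1000 = 0.0019 s
NCV = dist / dt = 157.9 m/s


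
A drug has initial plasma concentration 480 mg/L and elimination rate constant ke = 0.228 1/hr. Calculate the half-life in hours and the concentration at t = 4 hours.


t_half = ln(2) / ke = 0.693147 / 0.228 = 3.04 hr
C(t) = C0 * exp(-ke*t) = 480 * exp(-0.228*4)
C(4) = 192.8 mg/L


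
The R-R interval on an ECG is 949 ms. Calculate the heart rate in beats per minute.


HR = 60 / RR_interval(s)
RR = 949 ms = 0.949 s
HR = 60 / 0.949 = 63.22 bpm


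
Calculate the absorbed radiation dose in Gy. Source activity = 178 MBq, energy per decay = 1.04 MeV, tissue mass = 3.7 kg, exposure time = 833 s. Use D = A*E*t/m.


A = 178 MBq = 1.7800e+08 Bq
E = 1.04 MeV = 1.66608e-13 J
D = A*E*t/m = 1.7800e+08*1.66608e-13*833/3.7
D = 0.006677 Gy


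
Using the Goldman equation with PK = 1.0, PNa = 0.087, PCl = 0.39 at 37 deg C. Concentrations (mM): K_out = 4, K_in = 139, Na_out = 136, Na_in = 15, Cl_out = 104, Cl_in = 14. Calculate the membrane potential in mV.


Vm = (RT/F)*ln((PK*Ko + PNa*Nao + PCl*Cli)/(PK*Ki + PNa*Nai + PCl*Clo))
Numer = 21.292, Denom = 180.865
Vm = -57.18 mV


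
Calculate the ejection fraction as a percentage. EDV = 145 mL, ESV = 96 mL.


SV = EDV - ESV = 145 - 96 = 49 mL
EF = SV/EDV * 100 = 49/145 * 100
EF = 33.79%


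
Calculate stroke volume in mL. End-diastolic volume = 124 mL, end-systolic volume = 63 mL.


SV = EDV - ESV
SV = 124 - 63
SV = 61 mL


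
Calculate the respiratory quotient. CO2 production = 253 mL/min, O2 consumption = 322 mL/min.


RQ = VCO2 / VO2
RQ = 253 / 322
RQ = 0.7857


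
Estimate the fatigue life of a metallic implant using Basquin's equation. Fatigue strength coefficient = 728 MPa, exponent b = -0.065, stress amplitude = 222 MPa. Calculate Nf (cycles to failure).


sigma_a = sigma_f' * (2Nf)^b
2Nf = (sigma_a/sigma_f')^(1/b)
2Nf = (222/728)^(1/-0.065)
2Nf = 86109761
Nf = 4.3055e+07


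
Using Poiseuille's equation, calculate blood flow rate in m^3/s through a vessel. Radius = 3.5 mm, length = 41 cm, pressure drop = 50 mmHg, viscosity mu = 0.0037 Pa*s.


Q = pi*r^4*dP / (8*mu*L)
r = 0.0035 m, L = 0.41 m
dP = 50 mmHg = 6666.1 Pa
Q = 2.5895e-04 m^3/s


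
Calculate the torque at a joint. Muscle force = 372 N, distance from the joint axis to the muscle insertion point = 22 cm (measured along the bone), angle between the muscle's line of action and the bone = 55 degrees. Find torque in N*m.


Torque = F * d * sin(theta)   (moment arm = d*sin(theta))
d = 22 cm = 0.22 m
Torque = 372 * 0.22 * sin(55)
Torque = 67.04 N*m


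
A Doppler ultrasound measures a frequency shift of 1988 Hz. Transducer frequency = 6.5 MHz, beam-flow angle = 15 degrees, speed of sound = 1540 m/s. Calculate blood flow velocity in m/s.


v = fd * c / (2 * f0 * cos(theta))
v = 1988 * 1540 / (2 * 6.5000e+06 * cos(15))
v = 0.2438 m/s


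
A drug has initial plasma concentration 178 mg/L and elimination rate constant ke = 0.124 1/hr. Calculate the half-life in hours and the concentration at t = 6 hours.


t_half = ln(2) / ke = 0.693147 / 0.124 = 5.59 hr
C(t) = C0 * exp(-ke*t) = 178 * exp(-0.124*6)
C(6) = 84.59 mg/L


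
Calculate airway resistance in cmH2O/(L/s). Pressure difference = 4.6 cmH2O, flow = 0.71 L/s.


R = dP / flow
R = 4.6 / 0.71
R = 6.479 cmH2O/(L/s)


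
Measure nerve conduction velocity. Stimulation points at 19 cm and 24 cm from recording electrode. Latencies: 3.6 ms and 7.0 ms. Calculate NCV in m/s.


Distance = (24 - 19) / 100 = 0.05 m
dt = (7.0 - 3.6) / 1000 = 0.0034 s
NCV = dist / dt = 14.71 m/s


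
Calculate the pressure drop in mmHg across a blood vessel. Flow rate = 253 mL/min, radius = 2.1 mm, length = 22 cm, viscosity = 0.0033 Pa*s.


dP = 8*mu*L*Q / (pi*r^4)
Q = 253 mL/min = 4.21667e-06 m^3/s
dP = 400.838 Pa = 400.838 / 133.322 mmHg = 3.007 mmHg


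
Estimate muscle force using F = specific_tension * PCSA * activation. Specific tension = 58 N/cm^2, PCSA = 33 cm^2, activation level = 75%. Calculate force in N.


F = sigma * PCSA * activation
F = 58 * 33 * 0.75
F = 1436 N


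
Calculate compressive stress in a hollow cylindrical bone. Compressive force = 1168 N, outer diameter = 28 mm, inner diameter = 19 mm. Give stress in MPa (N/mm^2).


A = pi*(r_o^2 - r_i^2)
r_o = 14 mm, r_i = 9.5 mm
A = 332.223 mm^2
sigma = F/A = 1168 / 332.223
sigma = 3.516 MPa


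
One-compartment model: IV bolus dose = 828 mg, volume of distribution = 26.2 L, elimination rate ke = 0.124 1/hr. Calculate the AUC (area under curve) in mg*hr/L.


C0 = Dose/Vd = 828/26.2 = 31.6031 mg/L
AUC = C0/ke = 31.6031/0.124
AUC = 254.9 mg*hr/L


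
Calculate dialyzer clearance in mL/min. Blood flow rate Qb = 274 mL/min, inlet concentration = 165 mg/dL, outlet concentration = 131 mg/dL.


K = Qb * (Cb_in - Cb_out) / Cb_in
K = 274 * (165 - 131) / 165
K = 56.46 mL/min


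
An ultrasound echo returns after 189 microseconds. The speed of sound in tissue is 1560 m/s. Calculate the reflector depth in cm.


depth = c * t / 2
t = 189 us = 1.8900e-04 s
depth = 1560 * 1.8900e-04 / 2
depth = 0.14742 m = 14.742 cm


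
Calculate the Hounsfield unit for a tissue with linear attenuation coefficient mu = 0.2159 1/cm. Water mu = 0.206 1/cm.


HU = ((mu_tissue - mu_water) / mu_water) * 1000
HU = ((0.2159 - 0.206) / 0.206) * 1000
HU = 48.06


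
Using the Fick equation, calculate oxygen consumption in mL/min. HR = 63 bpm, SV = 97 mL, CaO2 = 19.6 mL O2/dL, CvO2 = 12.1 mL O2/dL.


CO = HR*SV = 63*97/1000 = 6.111 L/min
a-v O2 diff = 19.6 - 12.1 = 7.5 mL/dL
VO2 = CO * (CaO2-CvO2) * 10 dL/L
VO2 = 6.111 * 7.5 * 10
VO2 = 458.3 mL/min


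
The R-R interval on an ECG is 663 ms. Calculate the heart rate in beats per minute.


HR = 60 / RR_interval(s)
RR = 663 ms = 0.663 s
HR = 60 / 0.663 = 90.5 bpm


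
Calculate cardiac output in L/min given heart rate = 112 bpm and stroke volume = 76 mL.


CO = HR * SV
CO = 112 * 76 / 1000
CO = 8.512 L/min


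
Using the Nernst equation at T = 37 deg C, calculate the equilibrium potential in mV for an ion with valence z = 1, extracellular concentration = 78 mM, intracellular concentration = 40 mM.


E = (RT/(zF)) * ln(C_out/C_in)
T = 37 + 273.15 = 310.15 K
E = (8.314 * 310.15 / (1 * 96485)) * ln(78/40)
E = 17.85 mV


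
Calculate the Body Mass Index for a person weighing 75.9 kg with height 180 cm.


BMI = weight / height^2
height = 180 cm = 1.8 m
BMI = 75.9 / 1.8^2
BMI = 23.43 kg/m^2


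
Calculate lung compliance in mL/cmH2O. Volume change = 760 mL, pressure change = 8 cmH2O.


C = dV / dP
C = 760 / 8
C = 95 mL/cmH2O


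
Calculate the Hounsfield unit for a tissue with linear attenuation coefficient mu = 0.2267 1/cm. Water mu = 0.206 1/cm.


HU = ((mu_tissue - mu_water) / mu_water) * 1000
HU = ((0.2267 - 0.206) / 0.206) * 1000
HU = 100.5


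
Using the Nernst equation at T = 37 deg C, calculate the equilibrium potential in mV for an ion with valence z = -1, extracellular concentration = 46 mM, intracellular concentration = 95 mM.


E = (RT/(zF)) * ln(C_out/C_in)
T = 37 + 273.15 = 310.15 K
E = (8.314 * 310.15 / (-1 * 96485)) * ln(46/95)
E = 19.38 mV


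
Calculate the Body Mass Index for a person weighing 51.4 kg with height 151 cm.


BMI = weight / height^2
height = 151 cm = 1.51 m
BMI = 51.4 / 1.51^2
BMI = 22.54 kg/m^2


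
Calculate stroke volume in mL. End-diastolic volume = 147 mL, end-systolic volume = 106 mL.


SV = EDV - ESV
SV = 147 - 106
SV = 41 mL


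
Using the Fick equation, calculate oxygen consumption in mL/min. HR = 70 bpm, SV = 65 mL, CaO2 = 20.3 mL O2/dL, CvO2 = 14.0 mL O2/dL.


CO = HR*SV = 70*65/1000 = 4.55 L/min
a-v O2 diff = 20.3 - 14.0 = 6.3 mL/dL
VO2 = CO * (CaO2-CvO2) * 10 dL/L
VO2 = 4.55 * 6.3 * 10
VO2 = 286.7 mL/min


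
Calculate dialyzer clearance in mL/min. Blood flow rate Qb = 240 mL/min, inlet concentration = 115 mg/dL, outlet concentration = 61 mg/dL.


K = Qb * (Cb_in - Cb_out) / Cb_in
K = 240 * (115 - 61) / 115
K = 112.7 mL/min


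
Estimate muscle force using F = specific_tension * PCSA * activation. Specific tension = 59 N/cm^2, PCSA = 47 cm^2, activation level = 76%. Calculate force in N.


F = sigma * PCSA * activation
F = 59 * 47 * 0.76
F = 2107 N


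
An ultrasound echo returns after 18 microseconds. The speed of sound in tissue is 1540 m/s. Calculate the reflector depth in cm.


depth = c * t / 2
t = 18 us = 1.8000e-05 s
depth = 1540 * 1.8000e-05 / 2
depth = 0.01386 m = 1.386 cm


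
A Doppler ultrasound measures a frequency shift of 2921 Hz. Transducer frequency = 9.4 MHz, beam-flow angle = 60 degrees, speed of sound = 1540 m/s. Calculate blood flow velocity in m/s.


v = fd * c / (2 * f0 * cos(theta))
v = 2921 * 1540 / (2 * 9.4000e+06 * cos(60))
v = 0.4785 m/s


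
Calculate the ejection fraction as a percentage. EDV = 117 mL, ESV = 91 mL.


SV = EDV - ESV = 117 - 91 = 26 mL
EF = SV/EDV * 100 = 26/117 * 100
EF = 22.22%


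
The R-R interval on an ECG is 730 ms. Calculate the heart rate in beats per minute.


HR = 60 / RR_interval(s)
RR = 730 ms = 0.73 s
HR = 60 / 0.73 = 82.19 bpm


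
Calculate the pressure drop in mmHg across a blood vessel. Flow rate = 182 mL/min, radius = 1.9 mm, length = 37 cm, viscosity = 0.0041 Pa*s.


dP = 8*mu*L*Q / (pi*r^4)
Q = 182 mL/min = 3.03333e-06 m^3/s
dP = 899.148 Pa = 899.148 / 133.322 mmHg = 6.744 mmHg


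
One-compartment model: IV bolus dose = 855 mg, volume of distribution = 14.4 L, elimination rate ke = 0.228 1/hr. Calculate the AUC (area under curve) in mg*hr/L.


C0 = Dose/Vd = 855/14.4 = 59.375 mg/L
AUC = C0/ke = 59.375/0.228
AUC = 260.4 mg*hr/L


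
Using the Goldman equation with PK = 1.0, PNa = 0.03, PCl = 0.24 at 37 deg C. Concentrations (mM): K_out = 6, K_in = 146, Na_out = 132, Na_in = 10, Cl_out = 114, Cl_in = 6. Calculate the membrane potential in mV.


Vm = (RT/F)*ln((PK*Ko + PNa*Nao + PCl*Cli)/(PK*Ki + PNa*Nai + PCl*Clo))
Numer = 11.4, Denom = 173.66
Vm = -72.79 mV


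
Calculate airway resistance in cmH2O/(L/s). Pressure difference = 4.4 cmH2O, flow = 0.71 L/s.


R = dP / flow
R = 4.4 / 0.71
R = 6.197 cmH2O/(L/s)


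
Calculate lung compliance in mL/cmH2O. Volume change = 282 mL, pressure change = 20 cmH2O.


C = dV / dP
C = 282 / 20
C = 14.1 mL/cmH2O


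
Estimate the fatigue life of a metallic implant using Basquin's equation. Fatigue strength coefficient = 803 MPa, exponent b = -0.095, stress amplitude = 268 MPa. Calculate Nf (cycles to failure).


sigma_a = sigma_f' * (2Nf)^b
2Nf = (sigma_a/sigma_f')^(1/b)
2Nf = (268/803)^(1/-0.095)
2Nf = 103905.73
Nf = 5.195e+04


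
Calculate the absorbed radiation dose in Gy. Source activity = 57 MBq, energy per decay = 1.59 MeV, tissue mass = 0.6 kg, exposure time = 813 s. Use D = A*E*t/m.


A = 57 MBq = 5.7000e+07 Bq
E = 1.59 MeV = 2.54718e-13 J
D = A*E*t/m = 5.7000e+07*2.54718e-13*813/0.6
D = 0.01967 Gy


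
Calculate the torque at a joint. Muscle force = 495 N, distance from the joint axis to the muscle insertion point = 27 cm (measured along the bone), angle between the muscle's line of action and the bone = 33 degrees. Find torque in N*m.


Torque = F * d * sin(theta)   (moment arm = d*sin(theta))
d = 27 cm = 0.27 m
Torque = 495 * 0.27 * sin(33)
Torque = 72.79 N*m


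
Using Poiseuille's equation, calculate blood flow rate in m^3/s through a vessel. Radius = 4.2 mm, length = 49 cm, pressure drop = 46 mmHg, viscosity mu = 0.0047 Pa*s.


Q = pi*r^4*dP / (8*mu*L)
r = 0.0042 m, L = 0.49 m
dP = 46 mmHg = 6132.812 Pa
Q = 3.2540e-04 m^3/s


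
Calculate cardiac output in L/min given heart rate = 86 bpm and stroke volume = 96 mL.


CO = HR * SV
CO = 86 * 96 / 1000
CO = 8.256 L/min


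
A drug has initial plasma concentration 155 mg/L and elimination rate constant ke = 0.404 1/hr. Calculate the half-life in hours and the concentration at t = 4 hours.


t_half = ln(2) / ke = 0.693147 / 0.404 = 1.716 hr
C(t) = C0 * exp(-ke*t) = 155 * exp(-0.404*4)
C(4) = 30.8 mg/L


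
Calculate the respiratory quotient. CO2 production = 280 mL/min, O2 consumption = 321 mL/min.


RQ = VCO2 / VO2
RQ = 280 / 321
RQ = 0.8723


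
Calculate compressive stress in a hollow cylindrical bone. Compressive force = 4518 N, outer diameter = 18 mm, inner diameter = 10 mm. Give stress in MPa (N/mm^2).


A = pi*(r_o^2 - r_i^2)
r_o = 9 mm, r_i = 5 mm
A = 175.929 mm^2
sigma = F/A = 4518 / 175.929
sigma = 25.68 MPa


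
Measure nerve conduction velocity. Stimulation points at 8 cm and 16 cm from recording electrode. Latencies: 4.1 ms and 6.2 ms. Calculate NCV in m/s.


Distance = (16 - 8) / 100 = 0.08 m
dt = (6.2 - 4.1) / 1000 = 0.0021 s
NCV = dist / dt = 38.1 m/s


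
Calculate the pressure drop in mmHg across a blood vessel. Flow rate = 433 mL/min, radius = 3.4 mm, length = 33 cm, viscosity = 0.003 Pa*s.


dP = 8*mu*L*Q / (pi*r^4)
Q = 433 mL/min = 7.21667e-06 m^3/s
dP = 136.143 Pa = 136.143 / 133.322 mmHg = 1.021 mmHg


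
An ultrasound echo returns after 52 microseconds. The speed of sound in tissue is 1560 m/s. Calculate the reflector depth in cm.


depth = c * t / 2
t = 52 us = 5.2000e-05 s
depth = 1560 * 5.2000e-05 / 2
depth = 0.04056 m = 4.056 cm


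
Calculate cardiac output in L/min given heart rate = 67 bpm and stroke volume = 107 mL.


CO = HR * SV
CO = 67 * 107 / 1000
CO = 7.169 L/min


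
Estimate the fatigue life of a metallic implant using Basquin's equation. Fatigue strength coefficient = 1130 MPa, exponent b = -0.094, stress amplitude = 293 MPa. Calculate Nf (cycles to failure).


sigma_a = sigma_f' * (2Nf)^b
2Nf = (sigma_a/sigma_f')^(1/b)
2Nf = (293/1130)^(1/-0.094)
2Nf = 1723000.3
Nf = 8.615e+05


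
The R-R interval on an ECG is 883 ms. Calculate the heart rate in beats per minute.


HR = 60 / RR_interval(s)
RR = 883 ms = 0.883 s
HR = 60 / 0.883 = 67.95 bpm


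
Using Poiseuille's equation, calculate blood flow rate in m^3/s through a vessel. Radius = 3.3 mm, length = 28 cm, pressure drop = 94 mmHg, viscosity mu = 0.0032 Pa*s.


Q = pi*r^4*dP / (8*mu*L)
r = 0.0033 m, L = 0.28 m
dP = 94 mmHg = 12532.268 Pa
Q = 6.5138e-04 m^3/s


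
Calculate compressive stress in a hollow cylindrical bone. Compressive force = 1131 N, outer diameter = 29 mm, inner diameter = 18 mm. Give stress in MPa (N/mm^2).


A = pi*(r_o^2 - r_i^2)
r_o = 14.5 mm, r_i = 9 mm
A = 406.051 mm^2
sigma = F/A = 1131 / 406.051
sigma = 2.785 MPa


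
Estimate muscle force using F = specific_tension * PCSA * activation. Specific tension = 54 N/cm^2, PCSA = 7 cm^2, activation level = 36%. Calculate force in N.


F = sigma * PCSA * activation
F = 54 * 7 * 0.36
F = 136.1 N


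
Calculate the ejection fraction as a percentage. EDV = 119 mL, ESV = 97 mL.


SV = EDV - ESV = 119 - 97 = 22 mL
EF = SV/EDV * 100 = 22/119 * 100
EF = 18.49%


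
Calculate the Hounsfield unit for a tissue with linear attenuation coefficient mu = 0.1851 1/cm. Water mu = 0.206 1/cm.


HU = ((mu_tissue - mu_water) / mu_water) * 1000
HU = ((0.1851 - 0.206) / 0.206) * 1000
HU = -101.5


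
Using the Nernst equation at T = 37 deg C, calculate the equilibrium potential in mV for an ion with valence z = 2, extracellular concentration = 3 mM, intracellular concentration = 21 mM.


E = (RT/(zF)) * ln(C_out/C_in)
T = 37 + 273.15 = 310.15 K
E = (8.314 * 310.15 / (2 * 96485)) * ln(3/21)
E = -26 mV


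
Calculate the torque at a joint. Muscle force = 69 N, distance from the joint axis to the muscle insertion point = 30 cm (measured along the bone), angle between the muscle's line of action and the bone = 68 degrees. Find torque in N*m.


Torque = F * d * sin(theta)   (moment arm = d*sin(theta))
d = 30 cm = 0.3 m
Torque = 69 * 0.3 * sin(68)
Torque = 19.19 N*m


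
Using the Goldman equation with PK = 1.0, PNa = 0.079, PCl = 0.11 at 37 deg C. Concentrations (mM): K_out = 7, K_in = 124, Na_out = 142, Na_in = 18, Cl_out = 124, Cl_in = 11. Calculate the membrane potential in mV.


Vm = (RT/F)*ln((PK*Ko + PNa*Nao + PCl*Cli)/(PK*Ki + PNa*Nai + PCl*Clo))
Numer = 19.428, Denom = 139.062
Vm = -52.6 mV


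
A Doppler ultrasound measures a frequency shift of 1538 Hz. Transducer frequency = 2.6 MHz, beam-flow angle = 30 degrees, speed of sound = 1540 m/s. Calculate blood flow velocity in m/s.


v = fd * c / (2 * f0 * cos(theta))
v = 1538 * 1540 / (2 * 2.6000e+06 * cos(30))
v = 0.5259 m/s


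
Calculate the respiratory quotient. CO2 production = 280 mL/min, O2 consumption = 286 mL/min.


RQ = VCO2 / VO2
RQ = 280 / 286
RQ = 0.979


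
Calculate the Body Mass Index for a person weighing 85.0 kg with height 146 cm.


BMI = weight / height^2
height = 146 cm = 1.46 m
BMI = 85.0 / 1.46^2
BMI = 39.88 kg/m^2


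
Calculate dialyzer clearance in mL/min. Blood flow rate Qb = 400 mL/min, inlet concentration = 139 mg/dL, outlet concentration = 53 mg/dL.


K = Qb * (Cb_in - Cb_out) / Cb_in
K = 400 * (139 - 53) / 139
K = 247.5 mL/min


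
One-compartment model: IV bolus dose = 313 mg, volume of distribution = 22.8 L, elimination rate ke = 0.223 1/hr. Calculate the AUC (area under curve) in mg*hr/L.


C0 = Dose/Vd = 313/22.8 = 13.7281 mg/L
AUC = C0/ke = 13.7281/0.223
AUC = 61.56 mg*hr/L


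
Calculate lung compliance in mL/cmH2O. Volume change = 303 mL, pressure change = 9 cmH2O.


C = dV / dP
C = 303 / 9
C = 33.67 mL/cmH2O


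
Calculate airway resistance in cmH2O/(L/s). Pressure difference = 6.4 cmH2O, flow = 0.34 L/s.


R = dP / flow
R = 6.4 / 0.34
R = 18.82 cmH2O/(L/s)


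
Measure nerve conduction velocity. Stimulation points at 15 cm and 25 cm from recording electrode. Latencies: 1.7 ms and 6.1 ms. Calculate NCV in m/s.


Distance = (25 - 15) / 100 = 0.1 m
dt = (6.1 - 1.7) / 1000 = 0.0044 s
NCV = dist / dt = 22.73 m/s


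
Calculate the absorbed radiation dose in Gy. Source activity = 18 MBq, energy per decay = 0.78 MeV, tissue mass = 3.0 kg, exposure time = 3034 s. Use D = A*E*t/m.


A = 18 MBq = 1.8000e+07 Bq
E = 0.78 MeV = 1.24956e-13 J
D = A*E*t/m = 1.8000e+07*1.24956e-13*3034/3.0
D = 0.002275 Gy


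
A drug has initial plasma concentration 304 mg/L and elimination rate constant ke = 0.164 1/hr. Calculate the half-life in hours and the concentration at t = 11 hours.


t_half = ln(2) / ke = 0.693147 / 0.164 = 4.227 hr
C(t) = C0 * exp(-ke*t) = 304 * exp(-0.164*11)
C(11) = 50.05 mg/L


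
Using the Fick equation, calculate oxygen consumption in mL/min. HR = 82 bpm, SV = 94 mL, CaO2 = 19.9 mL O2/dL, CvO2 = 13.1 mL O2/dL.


CO = HR*SV = 82*94/1000 = 7.708 L/min
a-v O2 diff = 19.9 - 13.1 = 6.8 mL/dL
VO2 = CO * (CaO2-CvO2) * 10 dL/L
VO2 = 7.708 * 6.8 * 10
VO2 = 524.1 mL/min


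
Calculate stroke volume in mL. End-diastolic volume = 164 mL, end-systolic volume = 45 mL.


SV = EDV - ESV
SV = 164 - 45
SV = 119 mL


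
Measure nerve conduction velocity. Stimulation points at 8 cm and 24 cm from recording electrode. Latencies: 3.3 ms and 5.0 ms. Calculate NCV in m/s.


Distance = (24 - 8) / 100 = 0.16 m
dt = (5.0 - 3.3) / 1000 = 0.0017 s
NCV = dist / dt = 94.12 m/s


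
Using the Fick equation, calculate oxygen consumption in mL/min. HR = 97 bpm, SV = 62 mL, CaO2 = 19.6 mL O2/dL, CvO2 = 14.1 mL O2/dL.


CO = HR*SV = 97*62/1000 = 6.014 L/min
a-v O2 diff = 19.6 - 14.1 = 5.5 mL/dL
VO2 = CO * (CaO2-CvO2) * 10 dL/L
VO2 = 6.014 * 5.5 * 10
VO2 = 330.8 mL/min


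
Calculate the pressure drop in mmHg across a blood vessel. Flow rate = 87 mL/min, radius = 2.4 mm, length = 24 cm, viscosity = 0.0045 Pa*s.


dP = 8*mu*L*Q / (pi*r^4)
Q = 87 mL/min = 1.45e-06 m^3/s
dP = 120.195 Pa = 120.195 / 133.322 mmHg = 0.9015 mmHg


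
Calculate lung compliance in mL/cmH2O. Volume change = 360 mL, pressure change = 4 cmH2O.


C = dV / dP
C = 360 / 4
C = 90 mL/cmH2O


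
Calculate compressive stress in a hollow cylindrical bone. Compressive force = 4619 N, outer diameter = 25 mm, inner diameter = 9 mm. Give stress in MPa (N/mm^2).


A = pi*(r_o^2 - r_i^2)
r_o = 12.5 mm, r_i = 4.5 mm
A = 427.257 mm^2
sigma = F/A = 4619 / 427.257
sigma = 10.81 MPa


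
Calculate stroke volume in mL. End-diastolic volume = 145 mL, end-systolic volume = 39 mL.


SV = EDV - ESV
SV = 145 - 39
SV = 106 mL


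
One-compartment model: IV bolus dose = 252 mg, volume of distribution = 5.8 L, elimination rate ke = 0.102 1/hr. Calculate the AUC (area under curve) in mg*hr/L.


C0 = Dose/Vd = 252/5.8 = 43.4483 mg/L
AUC = C0/ke = 43.4483/0.102
AUC = 426 mg*hr/L


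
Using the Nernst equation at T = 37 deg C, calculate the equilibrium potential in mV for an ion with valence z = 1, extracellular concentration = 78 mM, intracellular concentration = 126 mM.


E = (RT/(zF)) * ln(C_out/C_in)
T = 37 + 273.15 = 310.15 K
E = (8.314 * 310.15 / (1 * 96485)) * ln(78/126)
E = -12.82 mV
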